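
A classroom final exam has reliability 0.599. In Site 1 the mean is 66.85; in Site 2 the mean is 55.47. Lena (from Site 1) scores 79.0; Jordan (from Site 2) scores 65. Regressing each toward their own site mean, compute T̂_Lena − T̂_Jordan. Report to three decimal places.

T̂_Lena = 0.599(79.0) + 0.401(66.85) = 74.12785
T̂_Jordan = 0.599(65) + 0.401(55.47) = 61.17847
Difference = 74.12785 − 61.17847 = 12.94938

12.949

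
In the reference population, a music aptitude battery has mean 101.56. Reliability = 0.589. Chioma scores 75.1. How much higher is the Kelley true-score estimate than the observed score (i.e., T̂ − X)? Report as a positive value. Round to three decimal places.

10.875

T̂ = 0.589(75.1) + 0.411(101.56) = 44.2339 + 41.74116 = 85.97506 → 85.9751
T̂ − X = 85.9751 − 75.1 = 10.8751 → 10.875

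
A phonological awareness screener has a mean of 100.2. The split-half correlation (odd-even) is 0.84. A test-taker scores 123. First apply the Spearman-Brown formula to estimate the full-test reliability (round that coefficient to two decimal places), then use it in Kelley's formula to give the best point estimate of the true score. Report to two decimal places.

Spearman-Brown: ρ = 2r/(1 + r) = 2(0.84)/(1 + 0.84) = 1.680/1.84 = 0.9130 → 0.91
Regress the observed score toward the mean by the unreliability: T̂ = 0.91·123 + 0.09·100.2 = 111.93 + 9.018 = 120.948.

120.95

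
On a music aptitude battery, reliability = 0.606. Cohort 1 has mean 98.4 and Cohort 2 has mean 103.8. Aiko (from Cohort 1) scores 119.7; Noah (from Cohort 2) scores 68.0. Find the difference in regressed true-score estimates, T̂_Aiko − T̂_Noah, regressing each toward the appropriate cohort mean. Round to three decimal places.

29.203

T̂_Aiko = 0.606(119.7) + 0.394(98.4) = 111.30780
T̂_Noah = 0.606(68.0) + 0.394(103.8) = 82.10520
Difference = 111.30780 − 82.10520 = 29.20260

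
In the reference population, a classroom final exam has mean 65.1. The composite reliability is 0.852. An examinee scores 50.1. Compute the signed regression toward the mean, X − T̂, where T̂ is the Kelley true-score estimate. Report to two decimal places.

-2.22

T̂ = 0.852(50.1) + 0.148(65.1) = 42.6852 + 9.6348 = 52.3200 → 52.320
X − T̂ = 50.1 − 52.320 = -2.220 → -2.22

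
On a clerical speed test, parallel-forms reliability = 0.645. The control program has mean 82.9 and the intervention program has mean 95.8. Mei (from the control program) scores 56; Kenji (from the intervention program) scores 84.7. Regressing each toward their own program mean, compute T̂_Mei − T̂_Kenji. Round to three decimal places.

T̂_Mei = 0.645(56) + 0.355(82.9) = 65.54950
T̂_Kenji = 0.645(84.7) + 0.355(95.8) = 88.64050
Difference = 65.54950 − 88.64050 = -23.09100

-23.091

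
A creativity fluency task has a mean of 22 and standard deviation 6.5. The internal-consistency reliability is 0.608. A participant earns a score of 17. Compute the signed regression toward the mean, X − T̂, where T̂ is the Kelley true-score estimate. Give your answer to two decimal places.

-1.96

T̂ = 0.608(17) + 0.392(22) = 10.336 + 8.624 = 18.9600 → 18.960
X − T̂ = 17 − 18.960 = -1.960 → -1.96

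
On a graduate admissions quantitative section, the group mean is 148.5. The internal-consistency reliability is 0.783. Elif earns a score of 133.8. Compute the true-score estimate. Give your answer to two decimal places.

136.99

T̂ = ρX + (1 − ρ)μ
  = 0.783 × 133.8 + 0.217 × 148.5
  = 104.7654 + 32.2245
  = 136.990
  ≈ 136.99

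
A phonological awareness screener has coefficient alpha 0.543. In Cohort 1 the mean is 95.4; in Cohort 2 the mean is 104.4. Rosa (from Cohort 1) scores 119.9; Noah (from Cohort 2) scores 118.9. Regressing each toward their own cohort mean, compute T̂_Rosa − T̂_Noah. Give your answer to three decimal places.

-3.570

T̂_Rosa = 0.543(119.9) + 0.457(95.4) = 108.70350
T̂_Noah = 0.543(118.9) + 0.457(104.4) = 112.27350
Difference = 108.70350 − 112.27350 = -3.57000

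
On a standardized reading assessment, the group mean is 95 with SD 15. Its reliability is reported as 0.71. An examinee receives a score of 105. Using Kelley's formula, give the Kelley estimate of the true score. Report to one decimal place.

102.1

T̂ = ρX + (1 − ρ)μ
  = 0.71 × 105 + 0.29 × 95
  = 74.55 + 27.55
  = 102.10
  ≈ 102.1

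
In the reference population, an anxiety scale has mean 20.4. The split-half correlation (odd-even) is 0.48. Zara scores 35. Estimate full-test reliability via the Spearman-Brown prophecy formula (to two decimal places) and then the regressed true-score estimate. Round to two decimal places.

29.89

Spearman-Brown: ρ = 2r/(1 + r) = 2(0.48)/(1 + 0.48) = 0.960/1.48 = 0.6486 → 0.65
Regress the observed score toward the mean by the unreliability: T̂ = 0.65·35 + 0.35·20.4 = 22.75 + 7.140 = 29.890.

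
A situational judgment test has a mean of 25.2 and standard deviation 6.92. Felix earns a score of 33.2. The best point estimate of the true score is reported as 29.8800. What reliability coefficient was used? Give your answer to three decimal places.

0.585

T̂ = ρX + (1 − ρ)μ  ⇒  T̂ − μ = ρ(X − μ)
ρ = (T̂ − μ)/(X − μ) = (29.8800 − 25.2) / (33.2 − 25.2) = 4.6800 / 8.0 = 0.58500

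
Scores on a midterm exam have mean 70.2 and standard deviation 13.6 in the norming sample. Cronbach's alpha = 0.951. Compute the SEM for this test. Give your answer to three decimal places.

SEM = SD · √(1 − ρ) = 13.6 × √0.049 = 13.6 × 0.2214 = 3.0105

3.010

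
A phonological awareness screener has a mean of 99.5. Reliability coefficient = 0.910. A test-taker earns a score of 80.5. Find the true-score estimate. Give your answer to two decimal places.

Kelley's formula gives T̂ = 0.910·80.5 + 0.090·99.5 = 73.2550 + 8.9550 = 82.210.

82.21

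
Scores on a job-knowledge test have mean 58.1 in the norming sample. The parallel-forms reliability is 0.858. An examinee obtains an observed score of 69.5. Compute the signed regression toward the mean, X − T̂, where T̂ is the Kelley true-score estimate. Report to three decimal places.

1.619

Weight the observed score by reliability and the mean by (1 − reliability): T̂ = 0.858·69.5 + 0.142·58.1 = 59.6310 + 8.2502 = 67.88120.
X − T̂ = 69.5 − 67.8812 = 1.6188 → 1.619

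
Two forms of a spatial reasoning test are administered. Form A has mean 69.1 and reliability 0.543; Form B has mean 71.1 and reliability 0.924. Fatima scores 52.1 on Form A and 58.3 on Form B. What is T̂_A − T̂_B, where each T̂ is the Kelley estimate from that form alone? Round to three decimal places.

T̂_A = 0.543(52.1) + 0.457(69.1) = 59.86900
T̂_B = 0.924(58.3) + 0.076(71.1) = 59.27280
T̂_A − T̂_B = 0.59620

0.596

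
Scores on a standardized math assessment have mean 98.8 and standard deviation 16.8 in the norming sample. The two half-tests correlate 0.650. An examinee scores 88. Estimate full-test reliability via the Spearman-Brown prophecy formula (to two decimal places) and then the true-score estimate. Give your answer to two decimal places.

90.27

Spearman-Brown: ρ = 2r/(1 + r) = 2(0.650)/(1 + 0.650) = 1.3000/1.650 = 0.7879 → 0.79
T̂ = 0.79(88) + 0.21(98.8) = 69.52 + 20.748 = 90.268 → 90.27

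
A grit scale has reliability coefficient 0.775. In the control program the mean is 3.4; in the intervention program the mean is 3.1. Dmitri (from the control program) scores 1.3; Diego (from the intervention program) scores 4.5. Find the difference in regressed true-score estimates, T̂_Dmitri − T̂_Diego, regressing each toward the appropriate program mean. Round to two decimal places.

T̂_Dmitri = 0.775(1.3) + 0.225(3.4) = 1.7725
T̂_Diego = 0.775(4.5) + 0.225(3.1) = 4.1850
Difference = 1.7725 − 4.1850 = -2.4125

-2.41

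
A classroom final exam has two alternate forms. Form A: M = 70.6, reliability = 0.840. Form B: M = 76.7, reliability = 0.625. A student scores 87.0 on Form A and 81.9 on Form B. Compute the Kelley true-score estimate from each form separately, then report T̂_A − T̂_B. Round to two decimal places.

T̂_A = 0.840(87.0) + 0.160(70.6) = 84.3760
T̂_B = 0.625(81.9) + 0.375(76.7) = 79.9500
T̂_A − T̂_B = 4.4260

4.43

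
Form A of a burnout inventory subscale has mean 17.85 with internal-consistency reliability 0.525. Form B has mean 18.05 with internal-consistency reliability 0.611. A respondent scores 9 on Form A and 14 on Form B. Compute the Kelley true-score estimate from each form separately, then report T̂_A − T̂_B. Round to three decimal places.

-2.372

T̂_A = 0.525(9) + 0.475(17.85) = 13.20375
T̂_B = 0.611(14) + 0.389(18.05) = 15.57545
T̂_A − T̂_B = -2.37170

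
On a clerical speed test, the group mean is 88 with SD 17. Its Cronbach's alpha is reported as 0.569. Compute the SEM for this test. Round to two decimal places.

SEM = SD · √(1 − ρ) = 17 × √0.431 = 17 × 0.6565 = 11.161

11.16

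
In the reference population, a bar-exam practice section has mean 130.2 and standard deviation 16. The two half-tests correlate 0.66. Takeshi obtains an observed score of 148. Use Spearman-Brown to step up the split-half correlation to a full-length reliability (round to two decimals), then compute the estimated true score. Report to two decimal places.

Spearman-Brown: ρ = 2r/(1 + r) = 2(0.66)/(1 + 0.66) = 1.320/1.66 = 0.7952 → 0.80
T̂ = ρX + (1 − ρ)μ
  = 0.80 × 148 + 0.20 × 130.2
  = 118.40 + 26.040
  = 144.440
  ≈ 144.44

144.44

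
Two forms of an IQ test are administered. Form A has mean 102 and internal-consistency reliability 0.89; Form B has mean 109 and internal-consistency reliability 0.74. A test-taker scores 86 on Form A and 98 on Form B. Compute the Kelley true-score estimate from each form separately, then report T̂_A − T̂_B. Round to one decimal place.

-13.1

T̂_A = 0.89(86) + 0.11(102) = 87.760
T̂_B = 0.74(98) + 0.26(109) = 100.860
T̂_A − T̂_B = -13.100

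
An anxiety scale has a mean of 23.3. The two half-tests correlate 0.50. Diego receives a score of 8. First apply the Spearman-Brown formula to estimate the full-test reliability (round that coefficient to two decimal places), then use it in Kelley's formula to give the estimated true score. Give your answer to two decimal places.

13.05

Spearman-Brown: ρ = 2r/(1 + r) = 2(0.50)/(1 + 0.50) = 1.000/1.50 = 0.6667 → 0.67
T̂ = ρX + (1 − ρ)μ
  = 0.67 × 8 + 0.33 × 23.3
  = 5.36 + 7.689
  = 13.049
  ≈ 13.05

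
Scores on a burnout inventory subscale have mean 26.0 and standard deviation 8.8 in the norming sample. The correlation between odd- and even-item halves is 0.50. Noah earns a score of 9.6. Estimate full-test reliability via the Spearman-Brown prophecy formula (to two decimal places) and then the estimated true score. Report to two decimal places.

15.01

Spearman-Brown: ρ = 2r/(1 + r) = 2(0.50)/(1 + 0.50) = 1.000/1.50 = 0.6667 → 0.67
T̂ = ρX + (1 − ρ)μ
  = 0.67 × 9.6 + 0.33 × 26.0
  = 6.432 + 8.580
  = 15.012
  ≈ 15.01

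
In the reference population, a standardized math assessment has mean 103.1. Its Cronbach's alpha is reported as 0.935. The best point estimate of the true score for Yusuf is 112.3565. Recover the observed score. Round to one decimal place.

113.0

T̂ = ρX + (1 − ρ)μ  ⇒  X = (T̂ − (1 − ρ)μ) / ρ
X = (112.3565 − 0.065 × 103.1) / 0.935 = (112.3565 − 6.7015) / 0.935 = 105.6550 / 0.935 = 113.000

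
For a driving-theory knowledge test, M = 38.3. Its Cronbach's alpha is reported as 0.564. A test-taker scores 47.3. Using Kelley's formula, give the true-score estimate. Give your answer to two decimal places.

T̂ = ρX + (1 − ρ)μ
  = 0.564 × 47.3 + 0.436 × 38.3
  = 26.6772 + 16.6988
  = 43.376
  ≈ 43.38

43.38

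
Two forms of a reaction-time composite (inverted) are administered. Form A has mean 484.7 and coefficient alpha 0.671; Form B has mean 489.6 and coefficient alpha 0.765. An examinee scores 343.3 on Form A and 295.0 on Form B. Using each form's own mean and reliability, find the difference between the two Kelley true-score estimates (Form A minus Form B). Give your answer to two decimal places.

T̂_A = 0.671(343.3) + 0.329(484.7) = 389.8206
T̂_B = 0.765(295.0) + 0.235(489.6) = 340.7310
T̂_A − T̂_B = 49.0896

49.09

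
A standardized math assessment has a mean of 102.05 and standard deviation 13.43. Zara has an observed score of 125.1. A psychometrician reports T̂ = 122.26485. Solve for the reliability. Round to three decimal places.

0.877

T̂ = ρX + (1 − ρ)μ  ⇒  T̂ − μ = ρ(X − μ)
ρ = (T̂ − μ)/(X − μ) = (122.26485 − 102.05) / (125.1 − 102.05) = 20.21485 / 23.05 = 0.87700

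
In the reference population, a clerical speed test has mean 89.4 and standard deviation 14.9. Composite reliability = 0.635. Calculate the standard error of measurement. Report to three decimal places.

9.002

SEM = SD · √(1 − ρ) = 14.9 × √0.365 = 14.9 × 0.6042 = 9.0019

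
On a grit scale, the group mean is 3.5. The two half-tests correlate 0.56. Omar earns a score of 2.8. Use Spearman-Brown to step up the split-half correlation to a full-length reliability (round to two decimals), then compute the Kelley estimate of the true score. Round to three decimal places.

Spearman-Brown: ρ = 2r/(1 + r) = 2(0.56)/(1 + 0.56) = 1.120/1.56 = 0.7179 → 0.72
T̂ = 0.72(2.8) + 0.28(3.5) = 2.016 + 0.980 = 2.9960 → 2.996

2.996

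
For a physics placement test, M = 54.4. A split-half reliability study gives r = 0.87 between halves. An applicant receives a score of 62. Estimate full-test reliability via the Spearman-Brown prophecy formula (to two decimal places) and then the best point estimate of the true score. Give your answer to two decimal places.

Spearman-Brown: ρ = 2r/(1 + r) = 2(0.87)/(1 + 0.87) = 1.740/1.87 = 0.9305 → 0.93
Weight the observed score by reliability and the mean by (1 − reliability): T̂ = 0.93·62 + 0.07·54.4 = 57.66 + 3.808 = 61.468.

61.47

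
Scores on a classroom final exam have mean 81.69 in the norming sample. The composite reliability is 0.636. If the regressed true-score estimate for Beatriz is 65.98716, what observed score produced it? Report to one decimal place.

T̂ = ρX + (1 − ρ)μ  ⇒  X = (T̂ − (1 − ρ)μ) / ρ
X = (65.98716 − 0.364 × 81.69) / 0.636 = (65.98716 − 29.73516) / 0.636 = 36.25200 / 0.636 = 57.000

57.0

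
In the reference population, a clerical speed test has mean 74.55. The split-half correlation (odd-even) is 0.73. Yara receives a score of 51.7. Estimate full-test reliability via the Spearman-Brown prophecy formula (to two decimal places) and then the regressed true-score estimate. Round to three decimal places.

55.356

Spearman-Brown: ρ = 2r/(1 + r) = 2(0.73)/(1 + 0.73) = 1.460/1.73 = 0.8439 → 0.84
Weight the observed score by reliability and the mean by (1 − reliability): T̂ = 0.84·51.7 + 0.16·74.55 = 43.428 + 11.9280 = 55.3560.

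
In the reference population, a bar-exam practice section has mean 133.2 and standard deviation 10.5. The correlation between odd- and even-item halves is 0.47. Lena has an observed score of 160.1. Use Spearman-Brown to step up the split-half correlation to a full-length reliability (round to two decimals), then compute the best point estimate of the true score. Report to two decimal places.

Spearman-Brown: ρ = 2r/(1 + r) = 2(0.47)/(1 + 0.47) = 0.940/1.47 = 0.6395 → 0.64
T̂ = ρX + (1 − ρ)μ
  = 0.64 × 160.1 + 0.36 × 133.2
  = 102.464 + 47.952
  = 150.416
  ≈ 150.42

150.42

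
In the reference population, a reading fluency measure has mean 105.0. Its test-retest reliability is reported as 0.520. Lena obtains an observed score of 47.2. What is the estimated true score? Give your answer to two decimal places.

T̂ = 0.520(47.2) + 0.480(105.0) = 24.5440 + 50.4000 = 74.944 → 74.94

74.94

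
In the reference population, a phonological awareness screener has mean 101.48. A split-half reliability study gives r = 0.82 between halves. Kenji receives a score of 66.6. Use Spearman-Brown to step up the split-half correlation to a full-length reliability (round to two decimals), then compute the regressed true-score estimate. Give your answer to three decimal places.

Spearman-Brown: ρ = 2r/(1 + r) = 2(0.82)/(1 + 0.82) = 1.640/1.82 = 0.9011 → 0.90
T̂ = ρX + (1 − ρ)μ
  = 0.90 × 66.6 + 0.10 × 101.48
  = 59.940 + 10.1480
  = 70.0880
  ≈ 70.088

70.088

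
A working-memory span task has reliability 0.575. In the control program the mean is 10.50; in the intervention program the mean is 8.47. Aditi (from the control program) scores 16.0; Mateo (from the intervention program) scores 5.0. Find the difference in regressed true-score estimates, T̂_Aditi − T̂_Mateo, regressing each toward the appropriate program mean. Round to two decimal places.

T̂_Aditi = 0.575(16.0) + 0.425(10.50) = 13.6625
T̂_Mateo = 0.575(5.0) + 0.425(8.47) = 6.4748
Difference = 13.6625 − 6.4748 = 7.1877

7.19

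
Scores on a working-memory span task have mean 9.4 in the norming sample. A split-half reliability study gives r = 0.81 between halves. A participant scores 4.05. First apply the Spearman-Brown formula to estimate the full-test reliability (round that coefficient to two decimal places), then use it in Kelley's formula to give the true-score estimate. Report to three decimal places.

4.585

Spearman-Brown: ρ = 2r/(1 + r) = 2(0.81)/(1 + 0.81) = 1.620/1.81 = 0.8950 → 0.90
T̂ = ρX + (1 − ρ)μ
  = 0.90 × 4.05 + 0.10 × 9.4
  = 3.6450 + 0.940
  = 4.5850
  ≈ 4.585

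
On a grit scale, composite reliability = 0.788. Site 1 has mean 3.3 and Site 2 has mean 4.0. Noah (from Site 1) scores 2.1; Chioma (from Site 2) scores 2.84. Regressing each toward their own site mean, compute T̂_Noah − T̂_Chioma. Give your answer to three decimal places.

-0.732

T̂_Noah = 0.788(2.1) + 0.212(3.3) = 2.35440
T̂_Chioma = 0.788(2.84) + 0.212(4.0) = 3.08592
Difference = 2.35440 − 3.08592 = -0.73152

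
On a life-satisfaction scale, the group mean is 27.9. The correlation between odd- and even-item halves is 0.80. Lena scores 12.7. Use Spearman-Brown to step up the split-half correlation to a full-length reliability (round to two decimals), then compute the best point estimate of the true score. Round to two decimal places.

Spearman-Brown: ρ = 2r/(1 + r) = 2(0.80)/(1 + 0.80) = 1.600/1.80 = 0.8889 → 0.89
Kelley's formula gives T̂ = 0.89·12.7 + 0.11·27.9 = 11.303 + 3.069 = 14.372.

14.37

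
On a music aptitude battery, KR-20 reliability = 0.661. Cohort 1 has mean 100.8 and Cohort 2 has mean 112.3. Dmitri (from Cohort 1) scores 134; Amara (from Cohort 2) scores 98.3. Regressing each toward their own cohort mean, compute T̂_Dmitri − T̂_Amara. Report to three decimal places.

19.699

T̂_Dmitri = 0.661(134) + 0.339(100.8) = 122.74520
T̂_Amara = 0.661(98.3) + 0.339(112.3) = 103.04600
Difference = 122.74520 − 103.04600 = 19.69920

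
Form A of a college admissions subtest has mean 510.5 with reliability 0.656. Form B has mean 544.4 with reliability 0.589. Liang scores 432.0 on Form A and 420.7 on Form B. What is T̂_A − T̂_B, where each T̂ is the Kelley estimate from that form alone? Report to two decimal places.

-12.54

T̂_A = 0.656(432.0) + 0.344(510.5) = 459.0040
T̂_B = 0.589(420.7) + 0.411(544.4) = 471.5407
T̂_A − T̂_B = -12.5367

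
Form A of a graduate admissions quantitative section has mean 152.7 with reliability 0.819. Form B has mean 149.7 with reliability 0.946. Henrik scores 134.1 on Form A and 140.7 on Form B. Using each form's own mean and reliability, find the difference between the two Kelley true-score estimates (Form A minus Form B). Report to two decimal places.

T̂_A = 0.819(134.1) + 0.181(152.7) = 137.4666
T̂_B = 0.946(140.7) + 0.054(149.7) = 141.1860
T̂_A − T̂_B = -3.7194

-3.72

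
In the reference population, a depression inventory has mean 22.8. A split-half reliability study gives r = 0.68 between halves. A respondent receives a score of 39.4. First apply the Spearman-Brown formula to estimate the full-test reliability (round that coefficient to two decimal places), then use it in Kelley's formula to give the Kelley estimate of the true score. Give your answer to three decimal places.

36.246

Spearman-Brown: ρ = 2r/(1 + r) = 2(0.68)/(1 + 0.68) = 1.360/1.68 = 0.8095 → 0.81
T̂ = ρX + (1 − ρ)μ
  = 0.81 × 39.4 + 0.19 × 22.8
  = 31.914 + 4.332
  = 36.2460
  ≈ 36.246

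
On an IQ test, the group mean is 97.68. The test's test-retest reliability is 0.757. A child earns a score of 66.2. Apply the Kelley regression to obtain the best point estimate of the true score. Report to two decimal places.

T̂ = 0.757(66.2) + 0.243(97.68) = 50.1134 + 23.73624 = 73.850 → 73.85

73.85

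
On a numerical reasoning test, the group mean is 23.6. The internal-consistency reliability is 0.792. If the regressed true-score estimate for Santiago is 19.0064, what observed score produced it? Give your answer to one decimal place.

17.8

T̂ = ρX + (1 − ρ)μ  ⇒  X = (T̂ − (1 − ρ)μ) / ρ
X = (19.0064 − 0.208 × 23.6) / 0.792 = (19.0064 − 4.9088) / 0.792 = 14.0976 / 0.792 = 17.800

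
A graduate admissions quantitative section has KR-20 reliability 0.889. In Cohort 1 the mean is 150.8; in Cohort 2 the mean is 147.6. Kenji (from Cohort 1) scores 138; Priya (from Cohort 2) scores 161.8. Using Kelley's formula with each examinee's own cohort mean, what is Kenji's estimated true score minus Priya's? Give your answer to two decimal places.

-20.80

T̂_Kenji = 0.889(138) + 0.111(150.8) = 139.4208
T̂_Priya = 0.889(161.8) + 0.111(147.6) = 160.2238
Difference = 139.4208 − 160.2238 = -20.8030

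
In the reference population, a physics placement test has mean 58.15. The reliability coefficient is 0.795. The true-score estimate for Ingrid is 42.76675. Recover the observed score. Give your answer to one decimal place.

38.8

T̂ = ρX + (1 − ρ)μ  ⇒  X = (T̂ − (1 − ρ)μ) / ρ
X = (42.76675 − 0.205 × 58.15) / 0.795 = (42.76675 − 11.92075) / 0.795 = 30.84600 / 0.795 = 38.800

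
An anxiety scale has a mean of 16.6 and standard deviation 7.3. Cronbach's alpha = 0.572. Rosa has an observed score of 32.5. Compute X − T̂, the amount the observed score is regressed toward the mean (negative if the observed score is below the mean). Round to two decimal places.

6.81

T̂ = 0.572(32.5) + 0.428(16.6) = 18.5900 + 7.1048 = 25.6948 → 25.695
X − T̂ = 32.5 − 25.695 = 6.805 → 6.81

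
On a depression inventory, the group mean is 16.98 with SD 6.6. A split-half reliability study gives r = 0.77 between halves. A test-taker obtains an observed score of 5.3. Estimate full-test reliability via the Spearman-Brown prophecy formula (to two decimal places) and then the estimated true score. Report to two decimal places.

6.82

Spearman-Brown: ρ = 2r/(1 + r) = 2(0.77)/(1 + 0.77) = 1.540/1.77 = 0.8701 → 0.87
T̂ = ρX + (1 − ρ)μ
  = 0.87 × 5.3 + 0.13 × 16.98
  = 4.611 + 2.2074
  = 6.818
  ≈ 6.82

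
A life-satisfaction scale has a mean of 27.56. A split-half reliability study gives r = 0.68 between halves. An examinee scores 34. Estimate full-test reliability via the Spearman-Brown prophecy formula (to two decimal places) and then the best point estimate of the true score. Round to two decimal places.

Spearman-Brown: ρ = 2r/(1 + r) = 2(0.68)/(1 + 0.68) = 1.360/1.68 = 0.8095 → 0.81
T̂ = 0.81(34) + 0.19(27.56) = 27.54 + 5.2364 = 32.776 → 32.78

32.78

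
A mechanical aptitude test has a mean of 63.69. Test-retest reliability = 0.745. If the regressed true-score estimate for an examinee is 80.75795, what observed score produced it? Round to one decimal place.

86.6

T̂ = ρX + (1 − ρ)μ  ⇒  X = (T̂ − (1 − ρ)μ) / ρ
X = (80.75795 − 0.255 × 63.69) / 0.745 = (80.75795 − 16.24095) / 0.745 = 64.51700 / 0.745 = 86.600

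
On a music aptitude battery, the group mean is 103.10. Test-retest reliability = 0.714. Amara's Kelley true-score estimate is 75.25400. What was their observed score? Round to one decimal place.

T̂ = ρX + (1 − ρ)μ  ⇒  X = (T̂ − (1 − ρ)μ) / ρ
X = (75.25400 − 0.286 × 103.10) / 0.714 = (75.25400 − 29.48660) / 0.714 = 45.76740 / 0.714 = 64.100

64.1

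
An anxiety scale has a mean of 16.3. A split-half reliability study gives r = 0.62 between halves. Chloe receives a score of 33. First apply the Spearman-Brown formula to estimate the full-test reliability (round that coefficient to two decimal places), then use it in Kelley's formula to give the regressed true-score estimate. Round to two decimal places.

Spearman-Brown: ρ = 2r/(1 + r) = 2(0.62)/(1 + 0.62) = 1.240/1.62 = 0.7654 → 0.77
T̂ = 0.77(33) + 0.23(16.3) = 25.41 + 3.749 = 29.159 → 29.16

29.16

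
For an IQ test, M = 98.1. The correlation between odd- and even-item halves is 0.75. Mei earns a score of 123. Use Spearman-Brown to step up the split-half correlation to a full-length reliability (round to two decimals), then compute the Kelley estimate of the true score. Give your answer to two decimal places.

119.51

Spearman-Brown: ρ = 2r/(1 + r) = 2(0.75)/(1 + 0.75) = 1.500/1.75 = 0.8571 → 0.86
Regress the observed score toward the mean by the unreliability: T̂ = 0.86·123 + 0.14·98.1 = 105.78 + 13.734 = 119.514.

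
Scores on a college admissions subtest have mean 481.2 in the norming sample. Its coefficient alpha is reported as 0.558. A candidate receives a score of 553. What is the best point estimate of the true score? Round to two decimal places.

521.26

T̂ = 0.558(553) + 0.442(481.2) = 308.574 + 212.6904 = 521.264 → 521.26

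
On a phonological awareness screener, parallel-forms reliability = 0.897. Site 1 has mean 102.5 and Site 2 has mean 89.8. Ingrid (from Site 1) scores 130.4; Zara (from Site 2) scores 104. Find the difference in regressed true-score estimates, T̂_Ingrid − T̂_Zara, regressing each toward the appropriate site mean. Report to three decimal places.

T̂_Ingrid = 0.897(130.4) + 0.103(102.5) = 127.52630
T̂_Zara = 0.897(104) + 0.103(89.8) = 102.53740
Difference = 127.52630 − 102.53740 = 24.98890

24.989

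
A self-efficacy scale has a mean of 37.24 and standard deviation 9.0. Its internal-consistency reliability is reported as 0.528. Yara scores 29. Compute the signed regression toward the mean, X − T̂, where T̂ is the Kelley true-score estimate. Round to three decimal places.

T̂ = 0.528(29) + 0.472(37.24) = 15.312 + 17.57728 = 32.88928 → 32.8893
X − T̂ = 29 − 32.8893 = -3.8893 → -3.889

-3.889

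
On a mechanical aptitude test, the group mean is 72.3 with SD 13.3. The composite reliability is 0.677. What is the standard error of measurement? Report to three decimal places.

SEM = SD · √(1 − ρ) = 13.3 × √0.323 = 13.3 × 0.5683 = 7.5588

7.559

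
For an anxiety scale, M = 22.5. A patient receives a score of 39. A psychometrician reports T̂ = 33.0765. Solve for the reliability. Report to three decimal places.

0.641

T̂ = ρX + (1 − ρ)μ  ⇒  T̂ − μ = ρ(X − μ)
ρ = (T̂ − μ)/(X − μ) = (33.0765 − 22.5) / (39 − 22.5) = 10.5765 / 16.5 = 0.64100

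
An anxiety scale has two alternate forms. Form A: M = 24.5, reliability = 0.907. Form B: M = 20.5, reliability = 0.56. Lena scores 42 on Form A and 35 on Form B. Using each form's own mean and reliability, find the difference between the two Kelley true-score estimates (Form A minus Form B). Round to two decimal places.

11.75

T̂_A = 0.907(42) + 0.093(24.5) = 40.3725
T̂_B = 0.56(35) + 0.44(20.5) = 28.6200
T̂_A − T̂_B = 11.7525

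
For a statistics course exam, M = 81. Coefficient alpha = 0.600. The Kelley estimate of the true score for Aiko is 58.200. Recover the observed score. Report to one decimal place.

T̂ = ρX + (1 − ρ)μ  ⇒  X = (T̂ − (1 − ρ)μ) / ρ
X = (58.200 − 0.400 × 81) / 0.600 = (58.200 − 32.400) / 0.600 = 25.800 / 0.600 = 43.000

43.0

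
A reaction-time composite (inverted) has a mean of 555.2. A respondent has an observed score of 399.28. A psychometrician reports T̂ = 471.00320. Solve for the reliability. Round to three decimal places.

T̂ = ρX + (1 − ρ)μ  ⇒  T̂ − μ = ρ(X − μ)
ρ = (T̂ − μ)/(X − μ) = (471.00320 − 555.2) / (399.28 − 555.2) = -84.19680 / -155.92 = 0.54000

0.540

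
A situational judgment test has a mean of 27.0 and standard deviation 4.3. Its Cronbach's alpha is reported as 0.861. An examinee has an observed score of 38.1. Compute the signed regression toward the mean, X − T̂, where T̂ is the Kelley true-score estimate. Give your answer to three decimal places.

T̂ = ρX + (1 − ρ)μ
  = 0.861 × 38.1 + 0.139 × 27.0
  = 32.8041 + 3.7530
  = 36.55710
  ≈ 36.5571
X − T̂ = 38.1 − 36.5571 = 1.5429 → 1.543

1.543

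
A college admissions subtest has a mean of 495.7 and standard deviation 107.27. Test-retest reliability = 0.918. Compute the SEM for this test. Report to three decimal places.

30.717

SEM = SD · √(1 − ρ) = 107.27 × √0.082 = 107.27 × 0.2864 = 30.7175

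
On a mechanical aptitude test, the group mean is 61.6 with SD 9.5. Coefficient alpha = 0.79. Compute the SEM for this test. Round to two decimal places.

SEM = SD · √(1 − ρ) = 9.5 × √0.21 = 9.5 × 0.4583 = 4.353

4.35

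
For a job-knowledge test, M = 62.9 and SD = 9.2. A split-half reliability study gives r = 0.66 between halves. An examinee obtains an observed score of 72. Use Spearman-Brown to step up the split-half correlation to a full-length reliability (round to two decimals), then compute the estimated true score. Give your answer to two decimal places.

Spearman-Brown: ρ = 2r/(1 + r) = 2(0.66)/(1 + 0.66) = 1.320/1.66 = 0.7952 → 0.80
Weight the observed score by reliability and the mean by (1 − reliability): T̂ = 0.80·72 + 0.20·62.9 = 57.60 + 12.580 = 70.180.

70.18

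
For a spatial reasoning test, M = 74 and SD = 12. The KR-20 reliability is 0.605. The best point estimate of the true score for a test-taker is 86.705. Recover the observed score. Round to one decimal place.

95.0

T̂ = ρX + (1 − ρ)μ  ⇒  X = (T̂ − (1 − ρ)μ) / ρ
X = (86.705 − 0.395 × 74) / 0.605 = (86.705 − 29.230) / 0.605 = 57.475 / 0.605 = 95.000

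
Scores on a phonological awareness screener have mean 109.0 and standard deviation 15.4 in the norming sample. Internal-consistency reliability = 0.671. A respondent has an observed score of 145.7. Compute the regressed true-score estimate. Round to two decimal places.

Weight the observed score by reliability and the mean by (1 − reliability): T̂ = 0.671·145.7 + 0.329·109.0 = 97.7647 + 35.8610 = 133.626.

133.63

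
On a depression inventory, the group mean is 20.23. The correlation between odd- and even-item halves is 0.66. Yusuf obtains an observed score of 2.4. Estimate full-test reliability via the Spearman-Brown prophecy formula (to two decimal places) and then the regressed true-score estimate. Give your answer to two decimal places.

5.97

Spearman-Brown: ρ = 2r/(1 + r) = 2(0.66)/(1 + 0.66) = 1.320/1.66 = 0.7952 → 0.80
T̂ = ρX + (1 − ρ)μ
  = 0.80 × 2.4 + 0.20 × 20.23
  = 1.920 + 4.0460
  = 5.966
  ≈ 5.97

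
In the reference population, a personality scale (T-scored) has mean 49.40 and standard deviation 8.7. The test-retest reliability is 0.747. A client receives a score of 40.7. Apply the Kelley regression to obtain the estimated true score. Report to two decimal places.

T̂ = 0.747(40.7) + 0.253(49.40) = 30.4029 + 12.49820 = 42.901 → 42.90

42.90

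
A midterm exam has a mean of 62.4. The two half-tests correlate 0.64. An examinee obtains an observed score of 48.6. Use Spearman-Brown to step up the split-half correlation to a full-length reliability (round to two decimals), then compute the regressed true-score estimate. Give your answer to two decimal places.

51.64

Spearman-Brown: ρ = 2r/(1 + r) = 2(0.64)/(1 + 0.64) = 1.280/1.64 = 0.7805 → 0.78
T̂ = ρX + (1 − ρ)μ
  = 0.78 × 48.6 + 0.22 × 62.4
  = 37.908 + 13.728
  = 51.636
  ≈ 51.64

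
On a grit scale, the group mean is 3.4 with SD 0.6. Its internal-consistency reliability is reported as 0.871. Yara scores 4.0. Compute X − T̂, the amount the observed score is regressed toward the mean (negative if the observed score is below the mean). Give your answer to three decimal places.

0.077

Weight the observed score by reliability and the mean by (1 − reliability): T̂ = 0.871·4.0 + 0.129·3.4 = 3.4840 + 0.4386 = 3.92260.
X − T̂ = 4.0 − 3.9226 = 0.0774 → 0.077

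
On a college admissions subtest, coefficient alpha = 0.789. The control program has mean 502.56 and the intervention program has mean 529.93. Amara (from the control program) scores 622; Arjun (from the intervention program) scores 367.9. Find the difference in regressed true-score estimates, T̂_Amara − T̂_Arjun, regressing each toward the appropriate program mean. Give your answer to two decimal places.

T̂_Amara = 0.789(622) + 0.211(502.56) = 596.7982
T̂_Arjun = 0.789(367.9) + 0.211(529.93) = 402.0883
Difference = 596.7982 − 402.0883 = 194.7098

194.71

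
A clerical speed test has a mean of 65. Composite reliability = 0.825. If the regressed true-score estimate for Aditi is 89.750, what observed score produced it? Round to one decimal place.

T̂ = ρX + (1 − ρ)μ  ⇒  X = (T̂ − (1 − ρ)μ) / ρ
X = (89.750 − 0.175 × 65) / 0.825 = (89.750 − 11.375) / 0.825 = 78.375 / 0.825 = 95.000

95.0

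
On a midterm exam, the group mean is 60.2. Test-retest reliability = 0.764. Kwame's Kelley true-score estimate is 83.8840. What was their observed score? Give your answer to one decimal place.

T̂ = ρX + (1 − ρ)μ  ⇒  X = (T̂ − (1 − ρ)μ) / ρ
X = (83.8840 − 0.236 × 60.2) / 0.764 = (83.8840 − 14.2072) / 0.764 = 69.6768 / 0.764 = 91.200

91.2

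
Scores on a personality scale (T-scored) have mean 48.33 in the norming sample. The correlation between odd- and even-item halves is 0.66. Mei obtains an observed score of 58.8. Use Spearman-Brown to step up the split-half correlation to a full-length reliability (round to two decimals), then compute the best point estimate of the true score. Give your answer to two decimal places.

56.71

Spearman-Brown: ρ = 2r/(1 + r) = 2(0.66)/(1 + 0.66) = 1.320/1.66 = 0.7952 → 0.80
Regress the observed score toward the mean by the unreliability: T̂ = 0.80·58.8 + 0.20·48.33 = 47.040 + 9.6660 = 56.706.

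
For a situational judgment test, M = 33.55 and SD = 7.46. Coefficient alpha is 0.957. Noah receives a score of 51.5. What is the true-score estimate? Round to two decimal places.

Regress the observed score toward the mean by the unreliability: T̂ = 0.957·51.5 + 0.043·33.55 = 49.2855 + 1.44265 = 50.728.

50.73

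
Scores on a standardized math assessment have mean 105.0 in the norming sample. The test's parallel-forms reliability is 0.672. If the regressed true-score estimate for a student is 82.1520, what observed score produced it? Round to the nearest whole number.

71

T̂ = ρX + (1 − ρ)μ  ⇒  X = (T̂ − (1 − ρ)μ) / ρ
X = (82.1520 − 0.328 × 105.0) / 0.672 = (82.1520 − 34.4400) / 0.672 = 47.7120 / 0.672 = 71.00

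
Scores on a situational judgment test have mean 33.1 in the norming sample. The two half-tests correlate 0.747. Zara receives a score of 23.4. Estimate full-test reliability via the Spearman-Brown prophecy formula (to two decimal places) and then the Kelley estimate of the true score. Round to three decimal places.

Spearman-Brown: ρ = 2r/(1 + r) = 2(0.747)/(1 + 0.747) = 1.4940/1.747 = 0.8552 → 0.86
Weight the observed score by reliability and the mean by (1 − reliability): T̂ = 0.86·23.4 + 0.14·33.1 = 20.124 + 4.634 = 24.7580.

24.758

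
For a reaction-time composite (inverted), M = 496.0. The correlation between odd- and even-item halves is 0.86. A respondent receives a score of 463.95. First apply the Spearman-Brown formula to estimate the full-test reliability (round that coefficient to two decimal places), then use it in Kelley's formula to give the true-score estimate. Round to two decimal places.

Spearman-Brown: ρ = 2r/(1 + r) = 2(0.86)/(1 + 0.86) = 1.720/1.86 = 0.9247 → 0.92
Regress the observed score toward the mean by the unreliability: T̂ = 0.92·463.95 + 0.08·496.0 = 426.8340 + 39.680 = 466.514.

466.51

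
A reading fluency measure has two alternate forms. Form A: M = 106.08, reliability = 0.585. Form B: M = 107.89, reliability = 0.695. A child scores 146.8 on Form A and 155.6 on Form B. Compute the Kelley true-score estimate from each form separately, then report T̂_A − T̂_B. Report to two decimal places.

T̂_A = 0.585(146.8) + 0.415(106.08) = 129.9012
T̂_B = 0.695(155.6) + 0.305(107.89) = 141.0485
T̂_A − T̂_B = -11.1472

-11.15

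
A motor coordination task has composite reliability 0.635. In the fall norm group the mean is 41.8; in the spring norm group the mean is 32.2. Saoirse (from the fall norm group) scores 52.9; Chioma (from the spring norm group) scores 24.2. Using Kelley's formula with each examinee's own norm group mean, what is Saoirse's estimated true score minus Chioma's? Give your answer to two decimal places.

21.73

T̂_Saoirse = 0.635(52.9) + 0.365(41.8) = 48.8485
T̂_Chioma = 0.635(24.2) + 0.365(32.2) = 27.1200
Difference = 48.8485 − 27.1200 = 21.7285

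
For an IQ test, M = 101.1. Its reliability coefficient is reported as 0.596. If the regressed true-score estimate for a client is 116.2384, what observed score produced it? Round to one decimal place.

126.5

T̂ = ρX + (1 − ρ)μ  ⇒  X = (T̂ − (1 − ρ)μ) / ρ
X = (116.2384 − 0.404 × 101.1) / 0.596 = (116.2384 − 40.8444) / 0.596 = 75.3940 / 0.596 = 126.500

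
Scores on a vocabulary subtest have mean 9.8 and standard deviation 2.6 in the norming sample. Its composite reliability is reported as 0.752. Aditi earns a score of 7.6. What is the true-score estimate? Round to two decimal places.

T̂ = ρX + (1 − ρ)μ
  = 0.752 × 7.6 + 0.248 × 9.8
  = 5.7152 + 2.4304
  = 8.146
  ≈ 8.15

8.15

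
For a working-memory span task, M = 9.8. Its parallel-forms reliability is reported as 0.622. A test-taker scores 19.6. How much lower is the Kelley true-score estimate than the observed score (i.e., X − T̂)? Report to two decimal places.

T̂ = 0.622(19.6) + 0.378(9.8) = 12.1912 + 3.7044 = 15.8956 → 15.896
X − T̂ = 19.6 − 15.896 = 3.704 → 3.70

3.70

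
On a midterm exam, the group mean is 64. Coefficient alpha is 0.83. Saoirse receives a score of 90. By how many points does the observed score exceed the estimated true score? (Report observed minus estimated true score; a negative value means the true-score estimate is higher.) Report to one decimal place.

4.4

Kelley's formula gives T̂ = 0.83·90 + 0.17·64 = 74.70 + 10.88 = 85.580.
X − T̂ = 90 − 85.58 = 4.42 → 4.4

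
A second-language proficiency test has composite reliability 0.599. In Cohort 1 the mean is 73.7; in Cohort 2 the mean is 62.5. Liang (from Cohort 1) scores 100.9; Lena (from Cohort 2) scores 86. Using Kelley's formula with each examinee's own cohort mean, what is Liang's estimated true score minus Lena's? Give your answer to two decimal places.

13.42

T̂_Liang = 0.599(100.9) + 0.401(73.7) = 89.9928
T̂_Lena = 0.599(86) + 0.401(62.5) = 76.5765
Difference = 89.9928 − 76.5765 = 13.4163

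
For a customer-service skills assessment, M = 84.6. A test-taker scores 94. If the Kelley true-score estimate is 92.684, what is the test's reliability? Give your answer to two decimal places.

T̂ = ρX + (1 − ρ)μ  ⇒  T̂ − μ = ρ(X − μ)
ρ = (T̂ − μ)/(X − μ) = (92.684 − 84.6) / (94 − 84.6) = 8.084 / 9.4 = 0.8600

0.86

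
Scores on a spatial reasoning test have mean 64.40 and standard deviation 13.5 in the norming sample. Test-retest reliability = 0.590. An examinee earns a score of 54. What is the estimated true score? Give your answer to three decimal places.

58.264

T̂ = 0.590(54) + 0.410(64.40) = 31.860 + 26.40400 = 58.2640 → 58.264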